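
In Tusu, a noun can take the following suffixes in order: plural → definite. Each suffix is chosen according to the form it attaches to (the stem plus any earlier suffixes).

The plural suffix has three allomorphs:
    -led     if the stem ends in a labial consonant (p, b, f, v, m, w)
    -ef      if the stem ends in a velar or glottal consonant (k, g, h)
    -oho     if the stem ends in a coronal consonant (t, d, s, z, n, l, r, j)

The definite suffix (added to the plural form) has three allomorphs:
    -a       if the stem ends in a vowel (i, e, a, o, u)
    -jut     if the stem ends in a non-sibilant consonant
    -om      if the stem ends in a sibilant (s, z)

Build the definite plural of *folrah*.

*folrah*: final consonant = /h/, velar/glottal → -ef → *folrahef*.
The final sound of the plural form *folrahef* is /f/, which is a non-sibilant consonant, so the definite suffix is -jut, giving *folrahefjut*.

folrahefjut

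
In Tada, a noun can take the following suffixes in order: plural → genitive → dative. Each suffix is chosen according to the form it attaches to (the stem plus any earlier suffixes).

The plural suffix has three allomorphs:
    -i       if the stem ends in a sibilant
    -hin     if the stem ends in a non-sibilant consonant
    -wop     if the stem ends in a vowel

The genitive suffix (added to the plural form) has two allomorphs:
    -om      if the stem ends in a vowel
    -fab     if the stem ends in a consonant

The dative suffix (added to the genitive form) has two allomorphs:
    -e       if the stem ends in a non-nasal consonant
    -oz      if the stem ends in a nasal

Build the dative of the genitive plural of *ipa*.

The final sound of *ipa* is /a/, which is a vowel, so the plural suffix is -wop, giving *ipawop*.
The plural form *ipawop* — final sound /p/ (a consonant) → -fab → *ipawopfab*.
The genitive form *ipawopfab* — final consonant /b/ (non-nasal) → -e → *ipawopfabe*.

ipawopfabe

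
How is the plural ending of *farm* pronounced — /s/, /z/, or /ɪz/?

/z/

The stem *farm* ends in a voiced non-sibilant sound.
The plural suffix surfaces as /ɪz/ after sibilants, /s/ after other voiceless consonants, and /z/ after other voiced sounds.
So the plural -s on *farm* is pronounced /z/.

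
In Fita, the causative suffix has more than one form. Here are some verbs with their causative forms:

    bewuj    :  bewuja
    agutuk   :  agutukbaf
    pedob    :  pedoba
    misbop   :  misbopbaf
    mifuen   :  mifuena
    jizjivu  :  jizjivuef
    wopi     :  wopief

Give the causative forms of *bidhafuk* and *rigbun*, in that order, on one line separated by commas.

The suffix is conditioned by the final sound: -baf when the stem ends in a voiceless consonant (*agutuk*, *misbop*); -a when the stem ends in a voiced consonant (*bewuj*, *pedob*, *mifuen*); -ef when the stem ends in a vowel (*jizjivu*, *wopi*).
*bidhafuk* — final sound /k/ (a voiceless consonant) → -baf → *bidhafukbaf*.
*rigbun*: final sound = /n/, a voiced consonant → -a → *rigbuna*.

bidhafukbaf, rigbuna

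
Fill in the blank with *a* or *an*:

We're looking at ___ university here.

The indefinite article is chosen by the initial *sound* of the following word, not its spelling.
*university* begins with the sound /juː/ (u pronounced /juː/) — a consonant sound.
So the article is *a*: We're looking at a university here.

a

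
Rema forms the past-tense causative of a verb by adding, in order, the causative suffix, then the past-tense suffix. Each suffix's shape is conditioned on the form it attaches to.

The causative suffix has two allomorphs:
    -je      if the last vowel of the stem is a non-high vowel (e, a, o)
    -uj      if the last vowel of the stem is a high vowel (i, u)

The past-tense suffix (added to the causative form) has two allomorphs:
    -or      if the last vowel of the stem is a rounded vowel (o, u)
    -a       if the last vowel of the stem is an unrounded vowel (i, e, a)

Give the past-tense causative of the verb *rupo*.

*rupo*: last vowel = /o/, a non-high vowel → -je → *rupoje*.
The last vowel of the causative form *rupoje* is /e/, which is an unrounded vowel, so the past-tense suffix is -a, giving *rupojea*.

rupojea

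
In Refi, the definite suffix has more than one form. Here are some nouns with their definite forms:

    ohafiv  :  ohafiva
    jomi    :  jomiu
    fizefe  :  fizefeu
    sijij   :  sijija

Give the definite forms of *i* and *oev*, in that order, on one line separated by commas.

iu, oeva

The alternation tracks the final sound of the stem — -a when the stem ends in a consonant (*ohafiv*, *sijij*); -u when the stem ends in a vowel (*jomi*, *fizefe*).
*i*: final sound = /i/, a vowel → -u → *iu*.
*oev*: final sound = /v/, a consonant → -a → *oeva*.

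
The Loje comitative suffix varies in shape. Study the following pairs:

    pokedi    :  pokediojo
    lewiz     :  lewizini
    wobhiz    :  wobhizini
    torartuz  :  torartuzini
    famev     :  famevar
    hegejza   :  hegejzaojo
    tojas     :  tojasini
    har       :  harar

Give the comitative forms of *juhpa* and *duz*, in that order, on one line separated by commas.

The suffix is conditioned by the final sound: -ini when the stem ends in a sibilant (*lewiz*, *wobhiz*, *torartuz*, *tojas*); -ar when the stem ends in a non-sibilant consonant (*famev*, *har*); -ojo when the stem ends in a vowel (*pokedi*, *hegejza*).
The final sound of *juhpa* is /a/, which is a vowel, so the suffix is -ojo, giving *juhpaojo*.
*duz* — final sound /z/ (a sibilant) → -ini → *duzini*.

juhpaojo, duzini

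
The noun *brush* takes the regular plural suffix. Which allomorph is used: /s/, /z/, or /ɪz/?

The stem *brush* ends in a sibilant (/s, z, ʃ, ʒ, tʃ, dʒ/).
The plural suffix surfaces as /ɪz/ after sibilants, /s/ after other voiceless consonants, and /z/ after other voiced sounds.
So the plural -s on *brush* is pronounced /ɪz/.

/ɪz/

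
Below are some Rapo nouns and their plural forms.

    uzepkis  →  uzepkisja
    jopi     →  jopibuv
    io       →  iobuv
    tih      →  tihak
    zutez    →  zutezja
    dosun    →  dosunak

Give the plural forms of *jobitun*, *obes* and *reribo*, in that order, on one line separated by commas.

jobitunak, obesja, reribobuv

The pattern is sibilance of the final sound: -ja when the stem ends in a sibilant (*uzepkis*, *zutez*); -ak when the stem ends in a non-sibilant consonant (*tih*, *dosun*); -buv when the stem ends in a vowel (*jopi*, *io*).
*jobitun*: final sound = /n/, a non-sibilant consonant → -ak → *jobitunak*.
The final sound of *obes* is /s/, which is a sibilant, so the suffix is -ja, giving *obesja*.
Since the final sound of *reribo* is /o/ (a vowel), it takes -buv, giving *reribobuv*.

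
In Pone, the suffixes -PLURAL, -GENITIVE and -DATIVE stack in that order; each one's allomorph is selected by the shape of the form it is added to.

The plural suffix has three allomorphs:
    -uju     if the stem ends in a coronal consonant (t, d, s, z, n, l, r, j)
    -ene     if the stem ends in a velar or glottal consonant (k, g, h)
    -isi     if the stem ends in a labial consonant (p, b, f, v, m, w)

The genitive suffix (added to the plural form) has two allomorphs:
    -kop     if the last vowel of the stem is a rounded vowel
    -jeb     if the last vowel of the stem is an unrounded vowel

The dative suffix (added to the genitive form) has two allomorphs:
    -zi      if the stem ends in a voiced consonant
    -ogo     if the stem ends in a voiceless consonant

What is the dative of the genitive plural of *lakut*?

*lakut* — final consonant /t/ (coronal) → -uju → *lakutuju*.
The plural form *lakutuju*: last vowel = /u/, a rounded vowel → -kop → *lakutujukop*.
Since the final consonant of the genitive form *lakutujukop* is /p/ (voiceless), it takes -ogo, giving *lakutujukopogo*.

lakutujukopogo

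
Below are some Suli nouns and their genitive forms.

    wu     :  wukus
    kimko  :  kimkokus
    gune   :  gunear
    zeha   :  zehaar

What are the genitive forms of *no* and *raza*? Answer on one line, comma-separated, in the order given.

The suffix is conditioned by the last vowel: -kus when the last vowel of the stem is a rounded vowel (*wu*, *kimko*); -ar when the last vowel of the stem is an unrounded vowel (*gune*, *zeha*).
Since the last vowel of *no* is /o/ (a rounded vowel), it takes -kus, giving *nokus*.
Since the last vowel of *raza* is /a/ (an unrounded vowel), it takes -ar, giving *razaar*.

nokus, razaar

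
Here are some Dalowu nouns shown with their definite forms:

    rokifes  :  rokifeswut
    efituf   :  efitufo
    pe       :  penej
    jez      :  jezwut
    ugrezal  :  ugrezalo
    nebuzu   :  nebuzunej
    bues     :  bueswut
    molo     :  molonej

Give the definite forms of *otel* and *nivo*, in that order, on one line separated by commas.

The pattern is sibilance of the final sound: -wut when the stem ends in a sibilant (*rokifes*, *jez*, *bues*); -o when the stem ends in a non-sibilant consonant (*efituf*, *ugrezal*); -nej when the stem ends in a vowel (*pe*, *nebuzu*, *molo*).
*otel*: final sound = /l/, a non-sibilant consonant → -o → *otelo*.
The final sound of *nivo* is /o/, which is a vowel, so the suffix is -nej, giving *nivonej*.

otelo, nivonej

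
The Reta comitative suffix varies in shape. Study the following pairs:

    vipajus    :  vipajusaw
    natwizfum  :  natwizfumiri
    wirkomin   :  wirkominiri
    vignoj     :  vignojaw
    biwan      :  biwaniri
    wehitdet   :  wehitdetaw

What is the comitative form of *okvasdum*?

The suffix is conditioned by the final consonant: -iri when the stem ends in a nasal (*natwizfum*, *wirkomin*, *biwan*); -aw when the stem ends in a non-nasal consonant (*vipajus*, *vignoj*, *wehitdet*).
*okvasdum* — final consonant /m/ (a nasal) → -iri → *okvasdumiri*.

okvasdumiri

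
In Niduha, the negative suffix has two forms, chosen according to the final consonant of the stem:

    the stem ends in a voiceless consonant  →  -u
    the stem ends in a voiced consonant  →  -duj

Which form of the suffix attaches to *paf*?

*paf*: final consonant = /f/, voiceless → -u.

-u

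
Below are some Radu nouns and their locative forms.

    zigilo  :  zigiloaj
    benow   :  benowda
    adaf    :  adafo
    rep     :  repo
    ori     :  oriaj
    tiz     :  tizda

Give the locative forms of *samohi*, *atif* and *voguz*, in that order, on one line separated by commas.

samohiaj, atifo, voguzda

Looking at the final sound of each stem: -o when the stem ends in a voiceless consonant (*adaf*, *rep*); -da when the stem ends in a voiced consonant (*benow*, *tiz*); -aj when the stem ends in a vowel (*zigilo*, *ori*).
*samohi*: final sound = /i/, a vowel → -aj → *samohiaj*.
*atif*: final sound = /f/, a voiceless consonant → -o → *atifo*.
*voguz* — final sound /z/ (a voiced consonant) → -da → *voguzda*.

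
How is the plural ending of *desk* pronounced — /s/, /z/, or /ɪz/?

/s/

The stem *desk* ends in a voiceless non-sibilant consonant.
The plural suffix surfaces as /ɪz/ after sibilants, /s/ after other voiceless consonants, and /z/ after other voiced sounds.
So the plural -s on *desk* is pronounced /s/.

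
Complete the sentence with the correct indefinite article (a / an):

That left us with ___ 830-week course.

an

The indefinite article is chosen by the initial *sound* of the following word, not its spelling.
The number *830* is spoken "eight hundred …", beginning with /eɪt/ — a vowel sound.
So the article is *an*: That left us with an 830-week course.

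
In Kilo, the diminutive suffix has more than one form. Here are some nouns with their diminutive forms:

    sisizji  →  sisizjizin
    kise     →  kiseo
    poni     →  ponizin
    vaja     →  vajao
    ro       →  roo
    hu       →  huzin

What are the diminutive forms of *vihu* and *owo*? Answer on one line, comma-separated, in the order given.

vihuzin, owoo

The alternation tracks the last vowel of the stem — -zin when the last vowel of the stem is a high vowel (*sisizji*, *poni*, *hu*); -o when the last vowel of the stem is a non-high vowel (*kise*, *vaja*, *ro*).
*vihu* — last vowel /u/ (a high vowel) → -zin → *vihuzin*.
*owo* — last vowel /o/ (a non-high vowel) → -o → *owoo*.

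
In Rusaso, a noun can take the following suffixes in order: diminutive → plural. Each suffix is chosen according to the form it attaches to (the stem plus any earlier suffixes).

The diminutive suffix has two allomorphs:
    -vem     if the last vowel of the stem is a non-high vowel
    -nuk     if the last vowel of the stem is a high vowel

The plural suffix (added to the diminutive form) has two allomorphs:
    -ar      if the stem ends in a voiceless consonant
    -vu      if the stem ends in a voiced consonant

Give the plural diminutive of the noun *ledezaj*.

The last vowel of *ledezaj* is /a/, which is a non-high vowel, so the diminutive suffix is -vem, giving *ledezajvem*.
The diminutive form *ledezajvem* — final consonant /m/ (voiced) → -vu → *ledezajvemvu*.

ledezajvemvu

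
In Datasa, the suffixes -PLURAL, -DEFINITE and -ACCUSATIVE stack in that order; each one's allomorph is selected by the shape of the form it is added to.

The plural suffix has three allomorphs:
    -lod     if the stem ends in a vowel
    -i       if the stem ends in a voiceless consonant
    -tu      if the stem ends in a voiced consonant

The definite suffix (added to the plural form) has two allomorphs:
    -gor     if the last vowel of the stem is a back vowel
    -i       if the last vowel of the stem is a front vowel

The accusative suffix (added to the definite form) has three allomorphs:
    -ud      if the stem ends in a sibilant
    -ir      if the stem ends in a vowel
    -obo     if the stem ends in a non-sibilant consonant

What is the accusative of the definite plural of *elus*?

Since the final sound of *elus* is /s/ (a voiceless consonant), it takes -i, giving *elusi*.
Since the last vowel of the plural form *elusi* is /i/ (a front vowel), it takes -i, giving *elusii*.
Since the final sound of the definite form *elusii* is /i/ (a vowel), it takes -ir, giving *elusiiir*.

elusiiir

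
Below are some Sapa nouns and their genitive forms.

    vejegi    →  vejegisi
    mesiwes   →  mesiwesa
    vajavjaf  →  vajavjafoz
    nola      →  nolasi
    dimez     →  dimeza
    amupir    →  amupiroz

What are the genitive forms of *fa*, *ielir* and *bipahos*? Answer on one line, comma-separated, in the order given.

The alternation tracks the final sound of the stem — -a when the stem ends in a sibilant (*mesiwes*, *dimez*); -oz when the stem ends in a non-sibilant consonant (*vajavjaf*, *amupir*); -si when the stem ends in a vowel (*vejegi*, *nola*).
*fa* — final sound /a/ (a vowel) → -si → *fasi*.
Since the final sound of *ielir* is /r/ (a non-sibilant consonant), it takes -oz, giving *ieliroz*.
*bipahos*: final sound = /s/, a sibilant → -a → *bipahosa*.

fasi, ieliroz, bipahosa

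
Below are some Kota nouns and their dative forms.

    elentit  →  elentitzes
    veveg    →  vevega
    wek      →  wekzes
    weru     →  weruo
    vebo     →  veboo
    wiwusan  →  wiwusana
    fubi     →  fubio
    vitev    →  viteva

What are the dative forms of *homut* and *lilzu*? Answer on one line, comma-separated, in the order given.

homutzes, lilzuo

The suffix is conditioned by the final sound: -zes when the stem ends in a voiceless consonant (*elentit*, *wek*); -a when the stem ends in a voiced consonant (*veveg*, *wiwusan*, *vitev*); -o when the stem ends in a vowel (*weru*, *vebo*, *fubi*).
Since the final sound of *homut* is /t/ (a voiceless consonant), it takes -zes, giving *homutzes*.
*lilzu* — final sound /u/ (a vowel) → -o → *lilzuo*.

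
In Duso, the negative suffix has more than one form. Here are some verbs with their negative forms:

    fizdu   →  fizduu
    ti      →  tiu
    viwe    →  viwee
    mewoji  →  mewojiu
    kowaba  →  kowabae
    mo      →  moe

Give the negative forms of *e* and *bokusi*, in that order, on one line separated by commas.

Looking at the last vowel of each stem: -u when the last vowel of the stem is a high vowel (*fizdu*, *ti*, *mewoji*); -e when the last vowel of the stem is a non-high vowel (*viwe*, *kowaba*, *mo*).
*e*: last vowel = /e/, a non-high vowel → -e → *ee*.
*bokusi* — last vowel /i/ (a high vowel) → -u → *bokusiu*.

ee, bokusiu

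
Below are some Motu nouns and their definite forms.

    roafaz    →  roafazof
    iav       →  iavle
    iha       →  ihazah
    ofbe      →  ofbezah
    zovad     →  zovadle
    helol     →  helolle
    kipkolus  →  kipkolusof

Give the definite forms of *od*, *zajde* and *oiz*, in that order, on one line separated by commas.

odle, zajdezah, oizof

Looking at the final sound of each stem: -of when the stem ends in a sibilant (*roafaz*, *kipkolus*); -le when the stem ends in a non-sibilant consonant (*iav*, *zovad*, *helol*); -zah when the stem ends in a vowel (*iha*, *ofbe*).
Since the final sound of *od* is /d/ (a non-sibilant consonant), it takes -le, giving *odle*.
*zajde* — final sound /e/ (a vowel) → -zah → *zajdezah*.
*oiz*: final sound = /z/, a sibilant → -of → *oizof*.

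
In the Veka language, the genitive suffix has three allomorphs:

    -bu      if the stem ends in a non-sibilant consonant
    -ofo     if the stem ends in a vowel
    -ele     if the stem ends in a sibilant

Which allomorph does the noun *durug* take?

Since the final sound of *durug* is /g/ (a non-sibilant consonant), it takes -bu.

-bu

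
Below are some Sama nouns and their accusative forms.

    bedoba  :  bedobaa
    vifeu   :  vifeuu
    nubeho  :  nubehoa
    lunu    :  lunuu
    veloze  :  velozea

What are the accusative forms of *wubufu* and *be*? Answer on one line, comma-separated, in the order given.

Looking at the last vowel of each stem: -u when the last vowel of the stem is a high vowel (*vifeu*, *lunu*); -a when the last vowel of the stem is a non-high vowel (*bedoba*, *nubeho*, *veloze*).
Since the last vowel of *wubufu* is /u/ (a high vowel), it takes -u, giving *wubufuu*.
*be*: last vowel = /e/, a non-high vowel → -a → *bea*.

wubufuu, bea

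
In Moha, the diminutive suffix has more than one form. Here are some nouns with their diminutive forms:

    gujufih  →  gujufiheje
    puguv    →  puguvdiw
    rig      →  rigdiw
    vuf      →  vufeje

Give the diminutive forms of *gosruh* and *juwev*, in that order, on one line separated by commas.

gosruheje, juwevdiw

The suffix is conditioned by the final consonant: -eje when the stem ends in a voiceless consonant (*gujufih*, *vuf*); -diw when the stem ends in a voiced consonant (*puguv*, *rig*).
*gosruh* — final consonant /h/ (voiceless) → -eje → *gosruheje*.
Since the final consonant of *juwev* is /v/ (voiced), it takes -diw, giving *juwevdiw*.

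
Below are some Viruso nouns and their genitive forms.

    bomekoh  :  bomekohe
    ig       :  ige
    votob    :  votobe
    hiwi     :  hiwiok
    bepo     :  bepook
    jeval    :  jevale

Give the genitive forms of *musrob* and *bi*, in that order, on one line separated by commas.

musrobe, biok

The alternation tracks the final sound of the stem — -e when the stem ends in a consonant (*bomekoh*, *ig*, *votob*, *jeval*); -ok when the stem ends in a vowel (*hiwi*, *bepo*).
*musrob* — final sound /b/ (a consonant) → -e → *musrobe*.
*bi* — final sound /i/ (a vowel) → -ok → *biok*.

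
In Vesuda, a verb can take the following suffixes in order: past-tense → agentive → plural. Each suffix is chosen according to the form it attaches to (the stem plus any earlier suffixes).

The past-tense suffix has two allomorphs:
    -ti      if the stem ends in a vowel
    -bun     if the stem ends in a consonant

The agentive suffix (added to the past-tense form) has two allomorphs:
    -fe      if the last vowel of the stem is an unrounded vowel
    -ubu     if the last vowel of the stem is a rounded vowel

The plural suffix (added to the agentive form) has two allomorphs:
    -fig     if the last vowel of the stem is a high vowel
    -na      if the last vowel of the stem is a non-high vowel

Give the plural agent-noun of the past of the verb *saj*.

sajbunubufig

Since the final sound of *saj* is /j/ (a consonant), it takes -bun, giving *sajbun*.
The past-tense form *sajbun*: last vowel = /u/, a rounded vowel → -ubu → *sajbunubu*.
The agentive form *sajbunubu* — last vowel /u/ (a high vowel) → -fig → *sajbunubufig*.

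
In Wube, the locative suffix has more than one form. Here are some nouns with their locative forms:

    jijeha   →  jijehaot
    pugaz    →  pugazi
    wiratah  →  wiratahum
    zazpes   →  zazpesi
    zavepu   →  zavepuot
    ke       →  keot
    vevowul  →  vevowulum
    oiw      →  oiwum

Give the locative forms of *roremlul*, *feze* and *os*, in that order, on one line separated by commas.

The suffix is conditioned by the final sound: -i when the stem ends in a sibilant (*pugaz*, *zazpes*); -um when the stem ends in a non-sibilant consonant (*wiratah*, *vevowul*, *oiw*); -ot when the stem ends in a vowel (*jijeha*, *zavepu*, *ke*).
The final sound of *roremlul* is /l/, which is a non-sibilant consonant, so the suffix is -um, giving *roremlulum*.
Since the final sound of *feze* is /e/ (a vowel), it takes -ot, giving *fezeot*.
*os*: final sound = /s/, a sibilant → -i → *osi*.

roremlulum, fezeot, osi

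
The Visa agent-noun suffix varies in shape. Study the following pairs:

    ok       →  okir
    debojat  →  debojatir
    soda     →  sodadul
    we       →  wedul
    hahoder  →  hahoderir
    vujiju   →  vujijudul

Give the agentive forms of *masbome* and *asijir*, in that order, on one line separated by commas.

The pattern is consonant vs. vowel: -ir when the stem ends in a consonant (*ok*, *debojat*, *hahoder*); -dul when the stem ends in a vowel (*soda*, *we*, *vujiju*).
Since the final sound of *masbome* is /e/ (a vowel), it takes -dul, giving *masbomedul*.
*asijir* — final sound /r/ (a consonant) → -ir → *asijirir*.

masbomedul, asijirir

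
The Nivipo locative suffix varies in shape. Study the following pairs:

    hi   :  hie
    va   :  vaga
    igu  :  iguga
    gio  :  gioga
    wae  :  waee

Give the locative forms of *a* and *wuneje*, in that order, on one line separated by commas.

aga, wunejee

The pattern is front/back vowel harmony: -e when the last vowel of the stem is a front vowel (*hi*, *wae*); -ga when the last vowel of the stem is a back vowel (*va*, *igu*, *gio*).
The last vowel of *a* is /a/, which is a back vowel, so the suffix is -ga, giving *aga*.
*wuneje*: last vowel = /e/, a front vowel → -e → *wunejee*.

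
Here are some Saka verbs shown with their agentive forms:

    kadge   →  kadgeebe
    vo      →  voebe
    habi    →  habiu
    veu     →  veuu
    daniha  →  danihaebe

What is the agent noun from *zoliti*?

zolitiu

Looking at the last vowel of each stem: -u when the last vowel of the stem is a high vowel (*habi*, *veu*); -ebe when the last vowel of the stem is a non-high vowel (*kadge*, *vo*, *daniha*).
*zoliti* — last vowel /i/ (a high vowel) → -u → *zolitiu*.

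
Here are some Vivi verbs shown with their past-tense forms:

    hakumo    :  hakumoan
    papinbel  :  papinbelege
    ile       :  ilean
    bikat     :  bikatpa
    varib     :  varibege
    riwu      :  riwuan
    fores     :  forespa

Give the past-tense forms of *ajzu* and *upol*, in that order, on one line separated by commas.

ajzuan, upolege

Looking at the final sound of each stem: -pa when the stem ends in a voiceless consonant (*bikat*, *fores*); -ege when the stem ends in a voiced consonant (*papinbel*, *varib*); -an when the stem ends in a vowel (*hakumo*, *ile*, *riwu*).
*ajzu*: final sound = /u/, a vowel → -an → *ajzuan*.
Since the final sound of *upol* is /l/ (a voiced consonant), it takes -ege, giving *upolege*.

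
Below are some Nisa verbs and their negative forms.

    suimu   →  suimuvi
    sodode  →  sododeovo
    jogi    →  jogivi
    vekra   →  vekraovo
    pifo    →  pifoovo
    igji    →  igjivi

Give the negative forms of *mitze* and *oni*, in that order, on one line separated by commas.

mitzeovo, onivi

The alternation tracks the last vowel of the stem — -vi when the last vowel of the stem is a high vowel (*suimu*, *jogi*, *igji*); -ovo when the last vowel of the stem is a non-high vowel (*sodode*, *vekra*, *pifo*).
*mitze*: last vowel = /e/, a non-high vowel → -ovo → *mitzeovo*.
The last vowel of *oni* is /i/, which is a high vowel, so the suffix is -vi, giving *onivi*.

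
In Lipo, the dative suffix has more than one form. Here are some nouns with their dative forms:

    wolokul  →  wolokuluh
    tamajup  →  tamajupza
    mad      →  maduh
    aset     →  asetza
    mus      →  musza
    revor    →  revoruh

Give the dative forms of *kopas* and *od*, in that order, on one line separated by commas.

kopasza, oduh

The alternation tracks the final consonant of the stem — -za when the stem ends in a voiceless consonant (*tamajup*, *aset*, *mus*); -uh when the stem ends in a voiced consonant (*wolokul*, *mad*, *revor*).
*kopas*: final consonant = /s/, voiceless → -za → *kopasza*.
*od*: final consonant = /d/, voiced → -uh → *oduh*.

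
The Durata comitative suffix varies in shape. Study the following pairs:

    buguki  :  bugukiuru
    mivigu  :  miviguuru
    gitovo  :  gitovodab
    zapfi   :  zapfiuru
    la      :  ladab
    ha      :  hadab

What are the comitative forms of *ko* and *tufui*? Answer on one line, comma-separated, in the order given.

kodab, tufuiuru

The pattern is height harmony: -uru when the last vowel of the stem is a high vowel (*buguki*, *mivigu*, *zapfi*); -dab when the last vowel of the stem is a non-high vowel (*gitovo*, *la*, *ha*).
The last vowel of *ko* is /o/, which is a non-high vowel, so the suffix is -dab, giving *kodab*.
*tufui* — last vowel /i/ (a high vowel) → -uru → *tufuiuru*.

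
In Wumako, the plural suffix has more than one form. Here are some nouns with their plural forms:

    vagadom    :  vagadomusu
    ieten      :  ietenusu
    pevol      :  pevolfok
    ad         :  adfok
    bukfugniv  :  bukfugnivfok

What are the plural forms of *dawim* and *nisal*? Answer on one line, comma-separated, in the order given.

The alternation tracks the final consonant of the stem — -usu when the stem ends in a nasal (*vagadom*, *ieten*); -fok when the stem ends in a non-nasal consonant (*pevol*, *ad*, *bukfugniv*).
*dawim*: final consonant = /m/, a nasal → -usu → *dawimusu*.
The final consonant of *nisal* is /l/, which is non-nasal, so the suffix is -fok, giving *nisalfok*.

dawimusu, nisalfok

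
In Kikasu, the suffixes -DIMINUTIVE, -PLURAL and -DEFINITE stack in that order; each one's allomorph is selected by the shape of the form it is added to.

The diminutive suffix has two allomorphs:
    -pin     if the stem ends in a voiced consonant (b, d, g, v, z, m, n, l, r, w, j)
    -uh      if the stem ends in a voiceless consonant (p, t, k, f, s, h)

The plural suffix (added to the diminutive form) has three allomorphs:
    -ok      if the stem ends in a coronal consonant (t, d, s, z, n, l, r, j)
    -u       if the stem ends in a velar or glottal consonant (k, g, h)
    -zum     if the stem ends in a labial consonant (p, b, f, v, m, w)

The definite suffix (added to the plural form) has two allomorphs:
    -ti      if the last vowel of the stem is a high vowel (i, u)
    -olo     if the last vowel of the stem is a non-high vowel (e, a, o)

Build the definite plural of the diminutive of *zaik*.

The final consonant of *zaik* is /k/, which is voiceless, so the diminutive suffix is -uh, giving *zaikuh*.
The diminutive form *zaikuh* — final consonant /h/ (velar/glottal) → -u → *zaikuhu*.
The plural form *zaikuhu* — last vowel /u/ (a high vowel) → -ti → *zaikuhuti*.

zaikuhuti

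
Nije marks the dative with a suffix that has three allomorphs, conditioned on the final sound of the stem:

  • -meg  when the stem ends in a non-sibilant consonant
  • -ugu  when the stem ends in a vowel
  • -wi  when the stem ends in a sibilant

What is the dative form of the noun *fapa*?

fapaugu

*fapa*: final sound = /a/, a vowel → -ugu → *fapaugu*.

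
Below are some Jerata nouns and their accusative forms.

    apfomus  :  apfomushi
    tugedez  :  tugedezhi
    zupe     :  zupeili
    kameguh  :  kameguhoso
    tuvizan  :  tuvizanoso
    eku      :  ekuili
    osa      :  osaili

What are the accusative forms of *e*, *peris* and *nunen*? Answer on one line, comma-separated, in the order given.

eili, perishi, nunenoso

The alternation tracks the final sound of the stem — -hi when the stem ends in a sibilant (*apfomus*, *tugedez*); -oso when the stem ends in a non-sibilant consonant (*kameguh*, *tuvizan*); -ili when the stem ends in a vowel (*zupe*, *eku*, *osa*).
*e* — final sound /e/ (a vowel) → -ili → *eili*.
The final sound of *peris* is /s/, which is a sibilant, so the suffix is -hi, giving *perishi*.
The final sound of *nunen* is /n/, which is a non-sibilant consonant, so the suffix is -oso, giving *nunenoso*.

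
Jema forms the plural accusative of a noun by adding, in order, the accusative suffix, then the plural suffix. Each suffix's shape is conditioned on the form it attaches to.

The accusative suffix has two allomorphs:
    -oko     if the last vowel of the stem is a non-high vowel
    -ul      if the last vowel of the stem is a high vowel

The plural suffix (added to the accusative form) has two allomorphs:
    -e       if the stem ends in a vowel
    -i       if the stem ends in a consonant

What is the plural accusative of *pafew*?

pafewokoe

The last vowel of *pafew* is /e/, which is a non-high vowel, so the accusative suffix is -oko, giving *pafewoko*.
The accusative form *pafewoko* — final sound /o/ (a vowel) → -e → *pafewokoe*.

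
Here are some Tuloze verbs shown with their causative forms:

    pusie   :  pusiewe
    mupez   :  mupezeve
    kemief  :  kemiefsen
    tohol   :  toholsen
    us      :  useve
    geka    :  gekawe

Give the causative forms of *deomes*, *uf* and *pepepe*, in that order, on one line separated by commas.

The alternation tracks the final sound of the stem — -eve when the stem ends in a sibilant (*mupez*, *us*); -sen when the stem ends in a non-sibilant consonant (*kemief*, *tohol*); -we when the stem ends in a vowel (*pusie*, *geka*).
Since the final sound of *deomes* is /s/ (a sibilant), it takes -eve, giving *deomeseve*.
*uf* — final sound /f/ (a non-sibilant consonant) → -sen → *ufsen*.
The final sound of *pepepe* is /e/, which is a vowel, so the suffix is -we, giving *pepepewe*.

deomeseve, ufsen, pepepewe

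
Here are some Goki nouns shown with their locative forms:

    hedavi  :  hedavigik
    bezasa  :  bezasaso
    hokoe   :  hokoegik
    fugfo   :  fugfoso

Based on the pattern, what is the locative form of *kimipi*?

The alternation tracks the last vowel of the stem — -gik when the last vowel of the stem is a front vowel (*hedavi*, *hokoe*); -so when the last vowel of the stem is a back vowel (*bezasa*, *fugfo*).
The last vowel of *kimipi* is /i/, which is a front vowel, so the suffix is -gik, giving *kimipigik*.

kimipigik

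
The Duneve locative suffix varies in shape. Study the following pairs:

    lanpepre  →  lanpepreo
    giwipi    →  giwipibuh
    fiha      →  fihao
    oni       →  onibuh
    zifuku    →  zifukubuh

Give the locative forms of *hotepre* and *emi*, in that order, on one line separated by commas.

hotepreo, emibuh

The suffix is conditioned by the last vowel: -buh when the last vowel of the stem is a high vowel (*giwipi*, *oni*, *zifuku*); -o when the last vowel of the stem is a non-high vowel (*lanpepre*, *fiha*).
*hotepre*: last vowel = /e/, a non-high vowel → -o → *hotepreo*.
The last vowel of *emi* is /i/, which is a high vowel, so the suffix is -buh, giving *emibuh*.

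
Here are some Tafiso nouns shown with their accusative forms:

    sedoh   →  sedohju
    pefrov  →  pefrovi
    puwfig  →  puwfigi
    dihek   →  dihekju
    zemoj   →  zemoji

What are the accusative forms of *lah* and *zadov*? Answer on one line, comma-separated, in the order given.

Looking at the final consonant of each stem: -ju when the stem ends in a voiceless consonant (*sedoh*, *dihek*); -i when the stem ends in a voiced consonant (*pefrov*, *puwfig*, *zemoj*).
*lah*: final consonant = /h/, voiceless → -ju → *lahju*.
Since the final consonant of *zadov* is /v/ (voiced), it takes -i, giving *zadovi*.

lahju, zadovi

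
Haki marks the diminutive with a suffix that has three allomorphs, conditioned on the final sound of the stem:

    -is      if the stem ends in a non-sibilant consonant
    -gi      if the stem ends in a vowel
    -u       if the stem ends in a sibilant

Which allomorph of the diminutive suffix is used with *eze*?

-gi

*eze*: final sound = /e/, a vowel → -gi.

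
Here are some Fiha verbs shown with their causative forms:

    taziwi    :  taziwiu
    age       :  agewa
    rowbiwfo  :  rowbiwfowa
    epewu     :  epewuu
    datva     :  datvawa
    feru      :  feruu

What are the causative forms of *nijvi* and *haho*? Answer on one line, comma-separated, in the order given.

The alternation tracks the last vowel of the stem — -u when the last vowel of the stem is a high vowel (*taziwi*, *epewu*, *feru*); -wa when the last vowel of the stem is a non-high vowel (*age*, *rowbiwfo*, *datva*).
*nijvi* — last vowel /i/ (a high vowel) → -u → *nijviu*.
The last vowel of *haho* is /o/, which is a non-high vowel, so the suffix is -wa, giving *hahowa*.

nijviu, hahowa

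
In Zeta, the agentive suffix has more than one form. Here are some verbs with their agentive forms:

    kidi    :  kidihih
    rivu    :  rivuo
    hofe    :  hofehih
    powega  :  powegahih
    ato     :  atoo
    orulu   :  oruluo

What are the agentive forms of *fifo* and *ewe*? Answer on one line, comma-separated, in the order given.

Looking at the last vowel of each stem: -o when the last vowel of the stem is a rounded vowel (*rivu*, *ato*, *orulu*); -hih when the last vowel of the stem is an unrounded vowel (*kidi*, *hofe*, *powega*).
*fifo*: last vowel = /o/, a rounded vowel → -o → *fifoo*.
Since the last vowel of *ewe* is /e/ (an unrounded vowel), it takes -hih, giving *ewehih*.

fifoo, ewehih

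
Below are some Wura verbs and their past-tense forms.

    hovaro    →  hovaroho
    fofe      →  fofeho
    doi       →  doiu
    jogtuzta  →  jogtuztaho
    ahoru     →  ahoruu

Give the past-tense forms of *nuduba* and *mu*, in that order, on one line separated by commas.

Looking at the last vowel of each stem: -u when the last vowel of the stem is a high vowel (*doi*, *ahoru*); -ho when the last vowel of the stem is a non-high vowel (*hovaro*, *fofe*, *jogtuzta*).
*nuduba* — last vowel /a/ (a non-high vowel) → -ho → *nudubaho*.
Since the last vowel of *mu* is /u/ (a high vowel), it takes -u, giving *muu*.

nudubaho, muu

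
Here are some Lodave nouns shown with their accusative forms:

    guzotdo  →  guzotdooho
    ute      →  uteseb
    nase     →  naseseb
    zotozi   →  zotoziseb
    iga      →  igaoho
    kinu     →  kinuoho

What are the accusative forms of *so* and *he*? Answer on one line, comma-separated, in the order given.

sooho, heseb

The pattern is front/back vowel harmony: -seb when the last vowel of the stem is a front vowel (*ute*, *nase*, *zotozi*); -oho when the last vowel of the stem is a back vowel (*guzotdo*, *iga*, *kinu*).
*so* — last vowel /o/ (a back vowel) → -oho → *sooho*.
*he*: last vowel = /e/, a front vowel → -seb → *heseb*.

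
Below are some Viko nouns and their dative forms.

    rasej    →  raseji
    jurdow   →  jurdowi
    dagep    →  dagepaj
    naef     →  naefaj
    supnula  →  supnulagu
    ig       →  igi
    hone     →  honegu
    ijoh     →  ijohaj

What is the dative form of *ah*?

ahaj

The suffix is conditioned by the final sound: -aj when the stem ends in a voiceless consonant (*dagep*, *naef*, *ijoh*); -i when the stem ends in a voiced consonant (*rasej*, *jurdow*, *ig*); -gu when the stem ends in a vowel (*supnula*, *hone*).
*ah* — final sound /h/ (a voiceless consonant) → -aj → *ahaj*.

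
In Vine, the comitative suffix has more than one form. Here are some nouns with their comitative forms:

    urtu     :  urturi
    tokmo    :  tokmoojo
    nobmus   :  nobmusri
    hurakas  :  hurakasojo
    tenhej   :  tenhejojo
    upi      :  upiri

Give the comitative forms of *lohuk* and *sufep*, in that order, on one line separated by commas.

Looking at the last vowel of each stem: -ri when the last vowel of the stem is a high vowel (*urtu*, *nobmus*, *upi*); -ojo when the last vowel of the stem is a non-high vowel (*tokmo*, *hurakas*, *tenhej*).
Since the last vowel of *lohuk* is /u/ (a high vowel), it takes -ri, giving *lohukri*.
*sufep* — last vowel /e/ (a non-high vowel) → -ojo → *sufepojo*.

lohukri, sufepojo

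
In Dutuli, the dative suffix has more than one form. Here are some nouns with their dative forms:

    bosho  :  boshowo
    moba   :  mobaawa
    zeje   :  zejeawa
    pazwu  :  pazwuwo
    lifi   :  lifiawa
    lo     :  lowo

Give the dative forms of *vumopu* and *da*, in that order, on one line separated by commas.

vumopuwo, daawa

Looking at the last vowel of each stem: -wo when the last vowel of the stem is a rounded vowel (*bosho*, *pazwu*, *lo*); -awa when the last vowel of the stem is an unrounded vowel (*moba*, *zeje*, *lifi*).
The last vowel of *vumopu* is /u/, which is a rounded vowel, so the suffix is -wo, giving *vumopuwo*.
*da*: last vowel = /a/, an unrounded vowel → -awa → *daawa*.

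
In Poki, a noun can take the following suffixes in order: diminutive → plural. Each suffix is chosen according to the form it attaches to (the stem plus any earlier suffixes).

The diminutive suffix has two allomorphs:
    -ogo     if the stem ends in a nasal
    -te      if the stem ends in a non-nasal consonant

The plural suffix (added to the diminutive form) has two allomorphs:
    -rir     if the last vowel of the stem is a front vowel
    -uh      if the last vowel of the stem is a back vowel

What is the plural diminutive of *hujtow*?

hujtowterir

The final consonant of *hujtow* is /w/, which is non-nasal, so the diminutive suffix is -te, giving *hujtowte*.
The diminutive form *hujtowte* — last vowel /e/ (a front vowel) → -rir → *hujtowterir*.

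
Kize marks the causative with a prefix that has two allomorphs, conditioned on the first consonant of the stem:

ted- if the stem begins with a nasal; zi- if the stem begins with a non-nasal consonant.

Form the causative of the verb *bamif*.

zibamif

*bamif*: first consonant = /b/, non-nasal → zi- → *zibamif*.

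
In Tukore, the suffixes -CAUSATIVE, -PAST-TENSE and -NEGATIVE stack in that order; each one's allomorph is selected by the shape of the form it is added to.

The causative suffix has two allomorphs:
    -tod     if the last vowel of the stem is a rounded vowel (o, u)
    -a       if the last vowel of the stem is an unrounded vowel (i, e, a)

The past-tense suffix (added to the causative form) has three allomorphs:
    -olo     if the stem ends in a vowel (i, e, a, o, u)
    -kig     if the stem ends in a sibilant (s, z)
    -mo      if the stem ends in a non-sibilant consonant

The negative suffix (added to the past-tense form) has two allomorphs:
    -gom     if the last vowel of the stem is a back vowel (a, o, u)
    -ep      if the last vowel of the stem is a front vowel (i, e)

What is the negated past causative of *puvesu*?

puvesutodmogom

Since the last vowel of *puvesu* is /u/ (a rounded vowel), it takes -tod, giving *puvesutod*.
The causative form *puvesutod*: final sound = /d/, a non-sibilant consonant → -mo → *puvesutodmo*.
The past-tense form *puvesutodmo*: last vowel = /o/, a back vowel → -gom → *puvesutodmogom*.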